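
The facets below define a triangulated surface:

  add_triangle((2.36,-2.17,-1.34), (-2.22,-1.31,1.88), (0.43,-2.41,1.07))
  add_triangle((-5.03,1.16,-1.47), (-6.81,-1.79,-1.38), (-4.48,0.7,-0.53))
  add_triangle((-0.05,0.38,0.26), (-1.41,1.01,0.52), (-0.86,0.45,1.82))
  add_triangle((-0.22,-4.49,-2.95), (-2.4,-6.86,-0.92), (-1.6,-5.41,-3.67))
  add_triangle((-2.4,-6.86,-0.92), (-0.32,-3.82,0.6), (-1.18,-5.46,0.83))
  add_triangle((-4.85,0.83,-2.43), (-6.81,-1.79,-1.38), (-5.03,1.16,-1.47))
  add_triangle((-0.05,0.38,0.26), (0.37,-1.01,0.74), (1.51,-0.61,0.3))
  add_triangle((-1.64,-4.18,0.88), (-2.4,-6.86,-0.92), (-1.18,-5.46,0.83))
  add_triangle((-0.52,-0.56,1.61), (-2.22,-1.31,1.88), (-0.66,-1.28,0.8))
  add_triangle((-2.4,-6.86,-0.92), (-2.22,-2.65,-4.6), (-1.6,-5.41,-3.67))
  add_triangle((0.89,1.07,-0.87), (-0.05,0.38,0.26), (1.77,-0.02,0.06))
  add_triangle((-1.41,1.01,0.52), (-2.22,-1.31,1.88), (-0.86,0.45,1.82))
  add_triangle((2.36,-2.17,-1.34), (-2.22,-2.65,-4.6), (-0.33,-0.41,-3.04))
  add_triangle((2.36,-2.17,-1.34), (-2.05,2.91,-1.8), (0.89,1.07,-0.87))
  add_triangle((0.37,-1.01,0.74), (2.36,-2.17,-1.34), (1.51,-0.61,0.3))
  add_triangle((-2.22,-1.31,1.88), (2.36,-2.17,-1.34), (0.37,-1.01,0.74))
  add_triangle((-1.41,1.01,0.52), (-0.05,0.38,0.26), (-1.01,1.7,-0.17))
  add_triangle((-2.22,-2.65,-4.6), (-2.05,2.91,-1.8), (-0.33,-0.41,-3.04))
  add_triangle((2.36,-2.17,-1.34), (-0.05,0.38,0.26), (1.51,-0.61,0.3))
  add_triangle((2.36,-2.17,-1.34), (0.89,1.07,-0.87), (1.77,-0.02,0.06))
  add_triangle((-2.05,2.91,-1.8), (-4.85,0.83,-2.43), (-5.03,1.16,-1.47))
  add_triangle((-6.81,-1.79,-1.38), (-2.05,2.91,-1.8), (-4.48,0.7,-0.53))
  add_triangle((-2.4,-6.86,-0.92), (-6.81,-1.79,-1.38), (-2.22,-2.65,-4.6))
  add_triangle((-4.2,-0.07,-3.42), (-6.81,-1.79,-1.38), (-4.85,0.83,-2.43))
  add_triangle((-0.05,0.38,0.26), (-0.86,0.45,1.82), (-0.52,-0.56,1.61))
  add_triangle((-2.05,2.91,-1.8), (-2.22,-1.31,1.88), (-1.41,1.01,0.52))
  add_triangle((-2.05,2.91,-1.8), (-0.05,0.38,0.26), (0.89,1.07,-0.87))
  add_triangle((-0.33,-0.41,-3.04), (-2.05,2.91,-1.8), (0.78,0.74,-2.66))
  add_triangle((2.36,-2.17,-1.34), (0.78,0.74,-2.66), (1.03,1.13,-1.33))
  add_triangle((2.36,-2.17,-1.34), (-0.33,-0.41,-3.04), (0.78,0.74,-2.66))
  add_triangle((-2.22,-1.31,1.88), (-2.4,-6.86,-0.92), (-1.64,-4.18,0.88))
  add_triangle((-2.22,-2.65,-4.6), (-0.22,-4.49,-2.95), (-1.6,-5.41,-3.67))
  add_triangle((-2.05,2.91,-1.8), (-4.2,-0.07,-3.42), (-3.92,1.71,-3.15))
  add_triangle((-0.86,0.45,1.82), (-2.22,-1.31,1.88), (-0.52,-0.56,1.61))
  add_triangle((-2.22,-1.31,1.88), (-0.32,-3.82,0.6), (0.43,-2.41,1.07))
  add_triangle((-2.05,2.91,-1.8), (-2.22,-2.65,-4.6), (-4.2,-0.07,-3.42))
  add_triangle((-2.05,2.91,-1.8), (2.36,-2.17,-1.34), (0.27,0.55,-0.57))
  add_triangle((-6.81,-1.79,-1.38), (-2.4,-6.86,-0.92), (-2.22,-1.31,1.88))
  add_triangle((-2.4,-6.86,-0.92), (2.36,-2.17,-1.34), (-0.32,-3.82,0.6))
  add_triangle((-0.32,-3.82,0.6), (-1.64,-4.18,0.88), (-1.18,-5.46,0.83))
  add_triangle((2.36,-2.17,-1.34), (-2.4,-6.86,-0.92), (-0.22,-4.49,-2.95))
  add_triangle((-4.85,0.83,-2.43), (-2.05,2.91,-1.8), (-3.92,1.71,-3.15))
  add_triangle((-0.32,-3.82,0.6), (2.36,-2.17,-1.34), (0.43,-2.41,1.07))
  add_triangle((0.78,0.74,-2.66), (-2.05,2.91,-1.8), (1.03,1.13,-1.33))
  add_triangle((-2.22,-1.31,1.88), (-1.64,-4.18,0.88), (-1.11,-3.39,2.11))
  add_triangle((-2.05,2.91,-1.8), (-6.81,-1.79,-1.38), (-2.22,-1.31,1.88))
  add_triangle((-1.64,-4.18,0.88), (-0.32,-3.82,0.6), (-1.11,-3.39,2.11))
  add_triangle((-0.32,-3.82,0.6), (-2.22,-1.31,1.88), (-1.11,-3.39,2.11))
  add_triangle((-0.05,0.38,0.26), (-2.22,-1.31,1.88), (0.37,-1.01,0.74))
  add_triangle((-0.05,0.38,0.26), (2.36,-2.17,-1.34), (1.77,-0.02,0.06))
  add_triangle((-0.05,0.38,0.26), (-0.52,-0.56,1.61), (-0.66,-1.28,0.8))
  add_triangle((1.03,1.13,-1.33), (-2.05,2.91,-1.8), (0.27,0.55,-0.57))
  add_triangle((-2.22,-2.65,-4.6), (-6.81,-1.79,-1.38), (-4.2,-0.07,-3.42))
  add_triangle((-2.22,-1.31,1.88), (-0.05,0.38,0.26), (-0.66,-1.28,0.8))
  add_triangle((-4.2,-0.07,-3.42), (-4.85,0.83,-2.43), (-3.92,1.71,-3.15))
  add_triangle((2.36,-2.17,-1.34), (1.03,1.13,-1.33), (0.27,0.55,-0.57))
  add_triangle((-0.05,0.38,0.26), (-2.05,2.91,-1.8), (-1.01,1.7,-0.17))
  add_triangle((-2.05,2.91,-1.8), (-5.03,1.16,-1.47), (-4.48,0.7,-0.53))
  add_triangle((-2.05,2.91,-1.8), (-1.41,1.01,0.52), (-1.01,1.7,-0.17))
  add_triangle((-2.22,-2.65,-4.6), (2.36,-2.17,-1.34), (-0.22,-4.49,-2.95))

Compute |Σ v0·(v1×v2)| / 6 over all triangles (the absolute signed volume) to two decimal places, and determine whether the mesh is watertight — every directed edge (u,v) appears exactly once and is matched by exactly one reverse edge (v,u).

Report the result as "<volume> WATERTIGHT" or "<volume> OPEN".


146.79 WATERTIGHT

Per-triangle v0·(v1×v2)/6:
  t1: -1.2414
  t2: +2.0249
  t3: +0.1310
  t4: +3.7619
  t5: +0.8869
  t6: +3.0003
  t7: +0.1188
  t8: +1.5199
  t9: +0.3628
  t10: +5.7730
  t11: +0.1841
  t12: +0.9829
  t13: +4.3107
  t14: +2.0545
  t15: +0.5958
  t16: +1.0892
  t17: +0.0993
  t18: +4.6557
  t19: +0.0811
  t20: +1.0216
  t21: +2.3594
  t22: -4.4296
  t23: +28.3247
  t24: +4.4387
  t25: +0.0442
  t26: +1.3825
  t27: +0.4166
  t28: +2.7397
  t29: +1.3842
  t30: +2.4720
  t31: +2.4842
  t32: +2.6752
  t33: +0.2490
  t34: +0.5166
  t35: +1.6026
  t36: +5.9938
  t37: -0.7626
  t38: +16.8300
  t39: +5.1858
  t40: +0.1255
  t41: +6.7529
  t42: +1.8041
  t43: +1.7952
  t44: +1.5521
  t45: +1.9055
  t46: +7.9785
  t47: +1.1780
  t48: -1.2390
  t49: +0.2585
  t50: +0.0065
  t51: -0.0416
  t52: -0.0023
  t53: +10.8956
  t54: -0.1082
  t55: +1.8613
  t56: -0.1065
  t57: +0.0480
  t58: +1.2568
  t59: +0.4028
  t60: +5.1424
Σ = +146.7863 → |volume| = 146.79

Directed edges: 180 total, each appears once with its reverse present → watertight.


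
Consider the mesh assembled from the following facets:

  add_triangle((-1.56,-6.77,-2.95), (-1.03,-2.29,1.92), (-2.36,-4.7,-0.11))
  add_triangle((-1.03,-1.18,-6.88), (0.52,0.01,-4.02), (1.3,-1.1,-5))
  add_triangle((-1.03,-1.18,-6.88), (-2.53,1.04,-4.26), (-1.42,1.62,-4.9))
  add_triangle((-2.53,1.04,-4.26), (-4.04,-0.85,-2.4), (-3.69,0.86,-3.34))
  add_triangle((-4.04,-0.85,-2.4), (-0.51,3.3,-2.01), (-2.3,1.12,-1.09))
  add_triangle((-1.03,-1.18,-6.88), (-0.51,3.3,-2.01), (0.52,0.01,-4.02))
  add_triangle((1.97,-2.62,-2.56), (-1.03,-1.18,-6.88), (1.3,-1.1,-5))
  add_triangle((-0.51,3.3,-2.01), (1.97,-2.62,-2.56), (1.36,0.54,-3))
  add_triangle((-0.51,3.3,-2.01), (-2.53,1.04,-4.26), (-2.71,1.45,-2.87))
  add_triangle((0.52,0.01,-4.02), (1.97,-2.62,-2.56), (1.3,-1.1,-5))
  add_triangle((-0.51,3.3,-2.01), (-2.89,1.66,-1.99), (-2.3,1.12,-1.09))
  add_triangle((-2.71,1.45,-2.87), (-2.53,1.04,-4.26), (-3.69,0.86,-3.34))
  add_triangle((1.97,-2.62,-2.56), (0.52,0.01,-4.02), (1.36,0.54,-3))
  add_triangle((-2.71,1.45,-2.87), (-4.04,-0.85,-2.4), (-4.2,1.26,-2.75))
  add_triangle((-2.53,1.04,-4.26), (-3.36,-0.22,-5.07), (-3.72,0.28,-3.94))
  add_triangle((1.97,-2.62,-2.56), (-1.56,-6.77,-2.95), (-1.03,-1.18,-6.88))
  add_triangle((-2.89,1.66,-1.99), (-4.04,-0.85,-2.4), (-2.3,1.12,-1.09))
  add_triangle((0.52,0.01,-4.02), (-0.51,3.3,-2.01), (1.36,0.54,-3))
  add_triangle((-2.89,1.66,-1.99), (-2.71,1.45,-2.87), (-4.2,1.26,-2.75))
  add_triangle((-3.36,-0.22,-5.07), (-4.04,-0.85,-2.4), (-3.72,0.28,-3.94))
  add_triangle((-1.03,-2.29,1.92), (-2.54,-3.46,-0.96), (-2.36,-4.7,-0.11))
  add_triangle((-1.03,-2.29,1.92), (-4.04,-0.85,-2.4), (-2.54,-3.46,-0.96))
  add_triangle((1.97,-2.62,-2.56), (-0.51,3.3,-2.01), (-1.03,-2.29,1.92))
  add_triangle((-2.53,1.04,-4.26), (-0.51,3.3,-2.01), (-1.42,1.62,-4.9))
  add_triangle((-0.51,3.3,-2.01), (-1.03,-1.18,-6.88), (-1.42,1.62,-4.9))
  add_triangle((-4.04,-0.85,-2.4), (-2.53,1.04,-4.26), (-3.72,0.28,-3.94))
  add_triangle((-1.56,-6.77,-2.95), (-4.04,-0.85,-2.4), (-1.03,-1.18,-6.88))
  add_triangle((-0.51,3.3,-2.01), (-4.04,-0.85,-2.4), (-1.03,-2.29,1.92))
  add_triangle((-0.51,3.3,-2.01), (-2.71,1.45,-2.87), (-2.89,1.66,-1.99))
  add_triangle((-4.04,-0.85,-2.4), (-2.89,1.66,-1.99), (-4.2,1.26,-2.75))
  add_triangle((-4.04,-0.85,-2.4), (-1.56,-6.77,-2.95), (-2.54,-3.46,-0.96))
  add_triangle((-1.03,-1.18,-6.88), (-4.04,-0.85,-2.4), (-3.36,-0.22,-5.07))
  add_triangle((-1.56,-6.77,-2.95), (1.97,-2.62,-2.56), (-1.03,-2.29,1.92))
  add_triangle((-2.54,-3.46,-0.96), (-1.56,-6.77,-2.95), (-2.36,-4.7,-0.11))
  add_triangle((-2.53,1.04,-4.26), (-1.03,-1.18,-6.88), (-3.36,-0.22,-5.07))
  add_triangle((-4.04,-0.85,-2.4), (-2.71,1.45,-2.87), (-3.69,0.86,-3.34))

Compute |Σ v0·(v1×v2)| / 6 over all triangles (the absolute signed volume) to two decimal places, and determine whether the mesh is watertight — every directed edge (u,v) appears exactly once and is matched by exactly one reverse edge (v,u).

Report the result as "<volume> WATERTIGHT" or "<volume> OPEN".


Per-triangle v0·(v1×v2)/6:
  t1: +3.1058
  t2: +1.9549
  t3: +3.9448
  t4: +1.8225
  t5: -2.4775
  t6: +4.8562
  t7: +4.4688
  t8: -1.0000
  t9: +2.3694
  t10: +0.0720
  t11: +0.5544
  t12: +0.8760
  t13: +2.2950
  t14: +1.4720
  t15: +1.2594
  t16: +19.6997
  t17: +0.7170
  t18: +2.4204
  t19: +0.5646
  t20: +1.6323
  t21: +1.1583
  t22: +4.2213
  t23: -2.7111
  t24: +2.7664
  t25: +2.2789
  t26: -0.1411
  t27: +25.8754
  t28: +3.4257
  t29: +1.5393
  t30: -0.0049
  t31: +6.3665
  t32: +4.0489
  t33: +7.6696
  t34: +3.0217
  t35: +3.8714
  t36: +0.1731
Σ = +114.1672 → |volume| = 114.17

Directed edges: 108 total, each appears once with its reverse present → watertight.

114.17 WATERTIGHT


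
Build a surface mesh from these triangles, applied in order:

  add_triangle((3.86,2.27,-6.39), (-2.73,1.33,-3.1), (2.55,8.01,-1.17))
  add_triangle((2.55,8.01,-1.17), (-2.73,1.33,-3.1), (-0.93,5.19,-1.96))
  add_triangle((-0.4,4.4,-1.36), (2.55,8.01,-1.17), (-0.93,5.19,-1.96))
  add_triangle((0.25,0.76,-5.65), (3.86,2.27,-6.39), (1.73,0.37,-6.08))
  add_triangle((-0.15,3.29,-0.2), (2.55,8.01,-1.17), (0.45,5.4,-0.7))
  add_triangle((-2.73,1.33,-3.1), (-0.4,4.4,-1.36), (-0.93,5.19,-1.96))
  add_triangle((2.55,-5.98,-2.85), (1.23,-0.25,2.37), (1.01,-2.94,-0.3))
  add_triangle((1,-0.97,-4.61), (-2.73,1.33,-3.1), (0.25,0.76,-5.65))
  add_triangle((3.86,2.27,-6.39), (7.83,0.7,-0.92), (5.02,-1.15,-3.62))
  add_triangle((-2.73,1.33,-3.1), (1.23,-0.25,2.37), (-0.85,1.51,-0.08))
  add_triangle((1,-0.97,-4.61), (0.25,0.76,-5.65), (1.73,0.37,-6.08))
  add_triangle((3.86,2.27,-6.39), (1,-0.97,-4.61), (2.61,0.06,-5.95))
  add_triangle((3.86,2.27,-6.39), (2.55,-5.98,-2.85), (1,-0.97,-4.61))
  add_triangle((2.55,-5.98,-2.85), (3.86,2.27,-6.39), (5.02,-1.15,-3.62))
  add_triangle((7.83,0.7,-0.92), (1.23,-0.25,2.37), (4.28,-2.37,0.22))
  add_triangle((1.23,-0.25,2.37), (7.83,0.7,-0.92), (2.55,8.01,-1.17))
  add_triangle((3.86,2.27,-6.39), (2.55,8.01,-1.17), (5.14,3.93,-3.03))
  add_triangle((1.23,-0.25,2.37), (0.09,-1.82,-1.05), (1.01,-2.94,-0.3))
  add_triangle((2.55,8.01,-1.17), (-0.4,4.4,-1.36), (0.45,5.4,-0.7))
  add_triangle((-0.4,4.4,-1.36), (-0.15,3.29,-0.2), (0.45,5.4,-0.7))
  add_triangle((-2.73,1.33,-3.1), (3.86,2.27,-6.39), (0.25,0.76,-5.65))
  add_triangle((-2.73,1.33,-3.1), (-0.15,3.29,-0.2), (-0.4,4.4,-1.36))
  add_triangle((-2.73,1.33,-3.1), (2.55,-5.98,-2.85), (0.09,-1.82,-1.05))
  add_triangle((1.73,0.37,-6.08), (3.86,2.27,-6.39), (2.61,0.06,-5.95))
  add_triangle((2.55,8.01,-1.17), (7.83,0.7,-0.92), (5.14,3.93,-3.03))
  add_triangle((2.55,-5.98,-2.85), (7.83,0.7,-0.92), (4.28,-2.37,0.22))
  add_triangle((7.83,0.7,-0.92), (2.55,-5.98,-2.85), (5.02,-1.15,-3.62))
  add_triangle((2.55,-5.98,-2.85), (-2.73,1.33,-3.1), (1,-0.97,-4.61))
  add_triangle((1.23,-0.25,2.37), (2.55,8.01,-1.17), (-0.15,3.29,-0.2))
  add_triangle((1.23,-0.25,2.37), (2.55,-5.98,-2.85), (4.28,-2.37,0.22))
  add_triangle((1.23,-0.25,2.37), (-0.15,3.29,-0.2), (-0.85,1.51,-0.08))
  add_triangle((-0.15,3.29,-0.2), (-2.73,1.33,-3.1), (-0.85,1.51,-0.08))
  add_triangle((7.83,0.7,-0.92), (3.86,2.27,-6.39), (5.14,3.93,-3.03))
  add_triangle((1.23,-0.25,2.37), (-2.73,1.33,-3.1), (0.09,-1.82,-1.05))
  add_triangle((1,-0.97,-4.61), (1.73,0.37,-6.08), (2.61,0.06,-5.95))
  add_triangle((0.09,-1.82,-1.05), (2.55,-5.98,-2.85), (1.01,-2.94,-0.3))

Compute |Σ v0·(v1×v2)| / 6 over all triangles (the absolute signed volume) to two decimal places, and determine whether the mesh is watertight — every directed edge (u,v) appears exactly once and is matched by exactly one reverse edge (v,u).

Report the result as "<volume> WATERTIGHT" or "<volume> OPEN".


Per-triangle v0·(v1×v2)/6:
  t1: +37.6750
  t2: +4.9571
  t3: +0.4166
  t4: +3.4490
  t5: +0.3335
  t6: -0.2227
  t7: +1.8375
  t8: +3.6088
  t9: +19.9978
  t10: +0.3447
  t11: +1.8519
  t12: -1.1703
  t13: +15.5916
  t14: +18.9501
  t15: +8.6930
  t16: +25.1275
  t17: +21.1668
  t18: +0.1437
  t19: +1.4287
  t20: +0.4577
  t21: +6.8837
  t22: +1.2690
  t23: +2.1596
  t24: +2.3730
  t25: +20.6961
  t26: +15.0178
  t27: +19.2274
  t28: +11.1231
  t29: +4.2206
  t30: +6.5999
  t31: +1.0165
  t32: +1.3105
  t33: +20.7918
  t34: +0.6035
  t35: +1.2574
  t36: +0.7973
Σ = +279.9853 → |volume| = 279.99

Directed edges: 108 total, each appears once with its reverse present → watertight.

279.99 WATERTIGHT


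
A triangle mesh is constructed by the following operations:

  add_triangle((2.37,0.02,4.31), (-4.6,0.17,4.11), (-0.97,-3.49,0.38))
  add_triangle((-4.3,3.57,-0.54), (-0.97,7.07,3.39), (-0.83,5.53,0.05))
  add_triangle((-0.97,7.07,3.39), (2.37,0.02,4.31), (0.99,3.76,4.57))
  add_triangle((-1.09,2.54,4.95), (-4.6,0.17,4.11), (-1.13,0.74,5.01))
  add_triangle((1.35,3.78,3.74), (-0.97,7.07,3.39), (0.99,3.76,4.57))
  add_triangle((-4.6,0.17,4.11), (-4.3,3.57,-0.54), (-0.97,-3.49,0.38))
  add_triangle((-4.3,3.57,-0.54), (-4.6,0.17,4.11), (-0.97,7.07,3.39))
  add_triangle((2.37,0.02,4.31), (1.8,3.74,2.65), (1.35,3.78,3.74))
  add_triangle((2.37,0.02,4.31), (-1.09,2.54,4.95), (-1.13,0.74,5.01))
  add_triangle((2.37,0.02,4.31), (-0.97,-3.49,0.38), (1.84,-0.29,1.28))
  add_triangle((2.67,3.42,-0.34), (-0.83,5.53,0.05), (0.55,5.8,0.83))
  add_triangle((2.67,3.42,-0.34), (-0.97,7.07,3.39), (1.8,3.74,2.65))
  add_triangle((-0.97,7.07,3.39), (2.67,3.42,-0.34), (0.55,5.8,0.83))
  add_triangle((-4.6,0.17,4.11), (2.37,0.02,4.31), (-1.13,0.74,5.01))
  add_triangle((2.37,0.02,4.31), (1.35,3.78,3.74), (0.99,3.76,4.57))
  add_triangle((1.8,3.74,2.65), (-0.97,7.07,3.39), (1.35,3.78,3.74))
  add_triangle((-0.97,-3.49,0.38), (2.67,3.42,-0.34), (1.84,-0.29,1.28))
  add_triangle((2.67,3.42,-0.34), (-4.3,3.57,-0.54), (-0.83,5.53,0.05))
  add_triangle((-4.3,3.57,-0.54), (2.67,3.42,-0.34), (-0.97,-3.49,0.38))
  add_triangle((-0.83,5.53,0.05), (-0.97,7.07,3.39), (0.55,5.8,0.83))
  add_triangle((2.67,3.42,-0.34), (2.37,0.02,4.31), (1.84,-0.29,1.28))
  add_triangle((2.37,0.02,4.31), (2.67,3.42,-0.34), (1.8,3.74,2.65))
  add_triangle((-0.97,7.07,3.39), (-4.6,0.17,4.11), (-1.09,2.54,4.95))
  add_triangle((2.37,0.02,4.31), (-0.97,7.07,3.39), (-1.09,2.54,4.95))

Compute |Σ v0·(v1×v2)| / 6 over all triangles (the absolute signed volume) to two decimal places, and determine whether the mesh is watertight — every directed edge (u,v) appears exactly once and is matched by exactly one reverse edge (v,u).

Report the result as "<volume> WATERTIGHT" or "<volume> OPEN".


164.89 WATERTIGHT

Per-triangle v0·(v1×v2)/6:
  t1: +17.3345
  t2: +11.4911
  t3: -0.1058
  t4: +5.5380
  t5: +2.6725
  t6: +13.1178
  t7: +30.2302
  t8: +2.8185
  t9: +5.0616
  t10: +3.1004
  t11: +2.7669
  t12: +8.5654
  t13: +4.0775
  t14: +3.1108
  t15: +2.2187
  t16: +3.3674
  t17: +1.2124
  t18: +2.9659
  t19: +0.0516
  t20: +4.2893
  t21: +3.3998
  t22: +6.8076
  t23: +16.6067
  t24: +14.1920
Σ = +164.8909 → |volume| = 164.89

Directed edges: 72 total, each appears once with its reverse present → watertight.


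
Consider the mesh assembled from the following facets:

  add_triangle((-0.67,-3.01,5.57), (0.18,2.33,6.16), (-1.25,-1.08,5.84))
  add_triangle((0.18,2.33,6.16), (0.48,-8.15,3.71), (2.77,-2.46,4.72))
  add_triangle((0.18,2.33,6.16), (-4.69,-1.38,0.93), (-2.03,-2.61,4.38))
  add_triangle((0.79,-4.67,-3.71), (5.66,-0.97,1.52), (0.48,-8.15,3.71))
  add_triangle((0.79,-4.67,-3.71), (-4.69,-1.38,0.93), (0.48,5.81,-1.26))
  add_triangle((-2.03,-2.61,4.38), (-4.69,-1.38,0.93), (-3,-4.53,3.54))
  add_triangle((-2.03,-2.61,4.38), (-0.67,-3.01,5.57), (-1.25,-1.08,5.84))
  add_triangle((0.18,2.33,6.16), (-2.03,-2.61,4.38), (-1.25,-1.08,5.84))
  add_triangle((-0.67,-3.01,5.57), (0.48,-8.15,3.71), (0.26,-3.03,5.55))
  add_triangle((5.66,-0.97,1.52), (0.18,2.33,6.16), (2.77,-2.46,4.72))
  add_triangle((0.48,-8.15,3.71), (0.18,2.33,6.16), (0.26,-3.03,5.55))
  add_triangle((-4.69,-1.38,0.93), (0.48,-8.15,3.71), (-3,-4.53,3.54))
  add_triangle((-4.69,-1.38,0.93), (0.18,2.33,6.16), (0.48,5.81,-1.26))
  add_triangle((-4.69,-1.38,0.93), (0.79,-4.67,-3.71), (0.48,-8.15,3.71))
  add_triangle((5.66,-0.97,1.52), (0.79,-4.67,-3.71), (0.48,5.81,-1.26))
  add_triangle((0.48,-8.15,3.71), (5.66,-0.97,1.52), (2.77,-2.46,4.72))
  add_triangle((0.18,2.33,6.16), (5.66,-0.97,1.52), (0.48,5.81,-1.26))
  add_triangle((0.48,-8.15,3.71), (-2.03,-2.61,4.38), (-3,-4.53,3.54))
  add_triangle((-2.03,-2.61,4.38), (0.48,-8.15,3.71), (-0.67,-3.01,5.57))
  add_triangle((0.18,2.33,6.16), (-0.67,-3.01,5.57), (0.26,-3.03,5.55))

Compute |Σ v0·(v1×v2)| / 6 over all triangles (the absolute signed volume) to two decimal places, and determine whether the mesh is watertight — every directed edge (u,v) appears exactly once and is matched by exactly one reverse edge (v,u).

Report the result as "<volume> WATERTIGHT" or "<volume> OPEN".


Per-triangle v0·(v1×v2)/6:
  t1: +4.6511
  t2: +24.1960
  t3: +16.8268
  t4: +45.1685
  t5: +20.2089
  t6: +6.7061
  t7: +3.0203
  t8: +1.0636
  t9: +5.2652
  t10: +20.3009
  t11: +0.9973
  t12: +8.2389
  t13: +29.5269
  t14: +37.6110
  t15: +27.7420
  t16: +23.5539
  t17: +37.0640
  t18: +9.7800
  t19: +8.7840
  t20: +4.8993
Σ = +335.6046 → |volume| = 335.60

Directed edges: 60 total, each appears once with its reverse present → watertight.

335.60 WATERTIGHT


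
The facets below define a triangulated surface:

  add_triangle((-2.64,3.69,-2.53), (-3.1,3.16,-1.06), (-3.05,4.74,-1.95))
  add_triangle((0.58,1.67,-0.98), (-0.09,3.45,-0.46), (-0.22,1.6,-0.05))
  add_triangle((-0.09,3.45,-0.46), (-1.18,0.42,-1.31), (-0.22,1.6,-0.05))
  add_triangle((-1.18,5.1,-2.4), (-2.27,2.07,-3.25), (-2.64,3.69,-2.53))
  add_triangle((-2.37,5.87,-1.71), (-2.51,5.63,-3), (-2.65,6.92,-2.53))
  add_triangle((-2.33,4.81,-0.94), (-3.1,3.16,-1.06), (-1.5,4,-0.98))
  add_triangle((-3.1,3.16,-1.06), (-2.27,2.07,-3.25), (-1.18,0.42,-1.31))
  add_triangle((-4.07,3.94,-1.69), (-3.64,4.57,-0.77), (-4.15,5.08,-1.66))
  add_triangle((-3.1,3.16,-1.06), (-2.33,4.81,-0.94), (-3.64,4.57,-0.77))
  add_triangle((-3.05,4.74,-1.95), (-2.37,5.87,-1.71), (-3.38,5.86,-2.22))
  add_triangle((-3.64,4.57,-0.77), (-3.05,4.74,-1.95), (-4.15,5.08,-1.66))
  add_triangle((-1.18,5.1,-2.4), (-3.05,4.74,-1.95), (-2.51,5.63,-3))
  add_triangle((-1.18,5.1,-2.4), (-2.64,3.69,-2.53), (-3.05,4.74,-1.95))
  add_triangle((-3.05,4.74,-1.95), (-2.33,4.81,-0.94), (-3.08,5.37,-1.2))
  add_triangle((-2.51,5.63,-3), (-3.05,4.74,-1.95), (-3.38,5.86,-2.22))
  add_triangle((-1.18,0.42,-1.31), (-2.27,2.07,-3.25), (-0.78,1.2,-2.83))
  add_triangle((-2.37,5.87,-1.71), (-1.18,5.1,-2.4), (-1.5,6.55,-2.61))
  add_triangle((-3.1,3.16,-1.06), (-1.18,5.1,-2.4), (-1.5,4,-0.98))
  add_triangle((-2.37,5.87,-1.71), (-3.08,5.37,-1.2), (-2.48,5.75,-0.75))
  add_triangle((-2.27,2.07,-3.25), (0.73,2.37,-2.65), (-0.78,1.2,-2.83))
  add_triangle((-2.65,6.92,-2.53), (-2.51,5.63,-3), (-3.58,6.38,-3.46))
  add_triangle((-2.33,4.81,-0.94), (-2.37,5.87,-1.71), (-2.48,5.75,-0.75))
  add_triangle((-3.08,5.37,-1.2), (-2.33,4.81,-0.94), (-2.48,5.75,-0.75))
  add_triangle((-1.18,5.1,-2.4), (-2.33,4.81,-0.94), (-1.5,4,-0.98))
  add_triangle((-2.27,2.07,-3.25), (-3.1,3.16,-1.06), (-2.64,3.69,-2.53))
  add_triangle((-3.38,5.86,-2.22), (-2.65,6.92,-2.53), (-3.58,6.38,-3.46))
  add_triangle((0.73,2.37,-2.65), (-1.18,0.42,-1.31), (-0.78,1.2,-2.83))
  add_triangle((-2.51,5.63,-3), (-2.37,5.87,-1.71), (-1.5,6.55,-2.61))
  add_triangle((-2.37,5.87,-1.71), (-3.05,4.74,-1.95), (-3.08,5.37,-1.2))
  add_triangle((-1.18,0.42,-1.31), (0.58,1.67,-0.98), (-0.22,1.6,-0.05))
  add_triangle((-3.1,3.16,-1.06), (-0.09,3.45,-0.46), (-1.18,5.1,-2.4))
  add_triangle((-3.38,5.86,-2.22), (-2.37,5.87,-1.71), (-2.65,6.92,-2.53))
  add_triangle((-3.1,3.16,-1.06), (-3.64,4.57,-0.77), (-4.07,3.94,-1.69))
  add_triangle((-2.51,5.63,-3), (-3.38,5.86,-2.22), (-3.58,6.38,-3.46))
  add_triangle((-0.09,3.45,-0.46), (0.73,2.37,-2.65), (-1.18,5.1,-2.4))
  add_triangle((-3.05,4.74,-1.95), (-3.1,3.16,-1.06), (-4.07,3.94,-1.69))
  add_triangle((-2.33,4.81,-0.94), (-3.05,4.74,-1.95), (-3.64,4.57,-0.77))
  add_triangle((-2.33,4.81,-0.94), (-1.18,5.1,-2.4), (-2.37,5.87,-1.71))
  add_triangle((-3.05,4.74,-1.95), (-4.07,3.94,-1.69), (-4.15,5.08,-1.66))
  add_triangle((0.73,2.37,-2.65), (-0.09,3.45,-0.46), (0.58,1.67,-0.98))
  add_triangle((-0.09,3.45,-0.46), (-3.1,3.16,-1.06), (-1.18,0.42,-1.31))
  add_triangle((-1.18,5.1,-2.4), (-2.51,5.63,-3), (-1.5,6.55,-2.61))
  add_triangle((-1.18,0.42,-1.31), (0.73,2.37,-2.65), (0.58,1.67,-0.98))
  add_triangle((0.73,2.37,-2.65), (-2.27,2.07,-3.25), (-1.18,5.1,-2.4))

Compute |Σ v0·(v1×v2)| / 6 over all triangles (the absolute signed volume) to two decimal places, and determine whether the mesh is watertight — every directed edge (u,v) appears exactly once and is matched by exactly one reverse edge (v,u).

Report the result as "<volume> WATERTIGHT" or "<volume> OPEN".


Per-triangle v0·(v1×v2)/6:
  t1: +0.9031
  t2: -0.0191
  t3: +0.2383
  t4: +2.2474
  t5: -0.3107
  t6: -0.4047
  t7: +0.8863
  t8: +0.4895
  t9: -0.6608
  t10: +0.0055
  t11: +0.5353
  t12: -0.8700
  t13: +1.7435
  t14: -0.3019
  t15: +0.3787
  t16: +0.3551
  t17: -0.4201
  t18: -1.6084
  t19: +0.7688
  t20: +1.2844
  t21: +0.7743
  t22: -0.2796
  t23: -0.1066
  t24: +0.2872
  t25: +1.4818
  t26: +1.3754
  t27: -0.3881
  t28: +1.6854
  t29: +0.9128
  t30: -0.5577
  t31: +2.5999
  t32: +0.5823
  t33: +0.0813
  t34: -0.6665
  t35: +2.1882
  t36: -0.3492
  t37: +1.2449
  t38: +0.0496
  t39: +0.5693
  t40: +0.4920
  t41: -1.7465
  t42: +0.4801
  t43: -0.4371
  t44: +4.8094
Σ = +20.3231 → |volume| = 20.32

Directed edges: 132 total, each appears once with its reverse present → watertight.

20.32 WATERTIGHT


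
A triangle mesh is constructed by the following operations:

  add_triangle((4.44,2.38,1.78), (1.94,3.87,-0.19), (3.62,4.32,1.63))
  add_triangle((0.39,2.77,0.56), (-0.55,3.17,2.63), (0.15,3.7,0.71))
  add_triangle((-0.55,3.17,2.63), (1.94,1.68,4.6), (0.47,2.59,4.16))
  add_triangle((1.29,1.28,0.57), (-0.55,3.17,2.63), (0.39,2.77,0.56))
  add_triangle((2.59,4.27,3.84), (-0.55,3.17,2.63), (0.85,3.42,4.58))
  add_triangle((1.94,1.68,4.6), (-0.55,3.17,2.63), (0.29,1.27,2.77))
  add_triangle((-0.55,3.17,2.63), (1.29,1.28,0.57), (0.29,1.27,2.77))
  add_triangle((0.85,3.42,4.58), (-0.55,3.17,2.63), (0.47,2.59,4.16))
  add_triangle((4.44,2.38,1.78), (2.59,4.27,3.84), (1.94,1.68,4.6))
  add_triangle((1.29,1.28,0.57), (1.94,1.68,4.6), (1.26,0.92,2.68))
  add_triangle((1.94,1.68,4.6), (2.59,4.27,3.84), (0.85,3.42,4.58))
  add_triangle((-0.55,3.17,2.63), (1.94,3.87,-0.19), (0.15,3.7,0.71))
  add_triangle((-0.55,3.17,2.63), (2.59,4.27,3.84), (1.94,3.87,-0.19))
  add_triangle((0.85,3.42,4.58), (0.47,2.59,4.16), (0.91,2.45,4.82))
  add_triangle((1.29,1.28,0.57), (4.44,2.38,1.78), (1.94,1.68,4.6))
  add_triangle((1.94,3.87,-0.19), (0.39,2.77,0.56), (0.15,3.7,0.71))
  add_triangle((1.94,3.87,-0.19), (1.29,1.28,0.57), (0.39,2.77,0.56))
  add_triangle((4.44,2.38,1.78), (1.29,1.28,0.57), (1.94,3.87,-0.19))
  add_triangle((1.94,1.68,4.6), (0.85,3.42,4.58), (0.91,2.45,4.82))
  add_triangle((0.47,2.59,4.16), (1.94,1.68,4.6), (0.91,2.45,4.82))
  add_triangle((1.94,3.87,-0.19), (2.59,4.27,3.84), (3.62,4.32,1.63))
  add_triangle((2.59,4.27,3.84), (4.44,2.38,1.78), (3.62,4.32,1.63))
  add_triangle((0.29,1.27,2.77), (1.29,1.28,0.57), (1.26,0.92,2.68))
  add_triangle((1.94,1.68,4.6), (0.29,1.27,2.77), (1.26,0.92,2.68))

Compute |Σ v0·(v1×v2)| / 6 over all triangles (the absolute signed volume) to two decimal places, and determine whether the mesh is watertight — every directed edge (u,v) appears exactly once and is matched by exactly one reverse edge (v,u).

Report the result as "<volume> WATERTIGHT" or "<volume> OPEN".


Per-triangle v0·(v1×v2)/6:
  t1: +2.0784
  t2: -0.3581
  t3: -0.8138
  t4: -1.1623
  t5: +2.8398
  t6: +1.1590
  t7: -1.5038
  t8: +0.6873
  t9: +6.8236
  t10: +0.1539
  t11: +3.6779
  t12: +1.8328
  t13: +6.3950
  t14: +0.2711
  t15: -1.6396
  t16: -0.1910
  t17: -0.6987
  t18: -0.5321
  t19: +0.9322
  t20: -0.2425
  t21: +3.2649
  t22: +4.5522
  t23: -0.6360
  t24: +0.0139
Σ = +26.9042 → |volume| = 26.90

Directed edges: 72 total, each appears once with its reverse present → watertight.

26.90 WATERTIGHT


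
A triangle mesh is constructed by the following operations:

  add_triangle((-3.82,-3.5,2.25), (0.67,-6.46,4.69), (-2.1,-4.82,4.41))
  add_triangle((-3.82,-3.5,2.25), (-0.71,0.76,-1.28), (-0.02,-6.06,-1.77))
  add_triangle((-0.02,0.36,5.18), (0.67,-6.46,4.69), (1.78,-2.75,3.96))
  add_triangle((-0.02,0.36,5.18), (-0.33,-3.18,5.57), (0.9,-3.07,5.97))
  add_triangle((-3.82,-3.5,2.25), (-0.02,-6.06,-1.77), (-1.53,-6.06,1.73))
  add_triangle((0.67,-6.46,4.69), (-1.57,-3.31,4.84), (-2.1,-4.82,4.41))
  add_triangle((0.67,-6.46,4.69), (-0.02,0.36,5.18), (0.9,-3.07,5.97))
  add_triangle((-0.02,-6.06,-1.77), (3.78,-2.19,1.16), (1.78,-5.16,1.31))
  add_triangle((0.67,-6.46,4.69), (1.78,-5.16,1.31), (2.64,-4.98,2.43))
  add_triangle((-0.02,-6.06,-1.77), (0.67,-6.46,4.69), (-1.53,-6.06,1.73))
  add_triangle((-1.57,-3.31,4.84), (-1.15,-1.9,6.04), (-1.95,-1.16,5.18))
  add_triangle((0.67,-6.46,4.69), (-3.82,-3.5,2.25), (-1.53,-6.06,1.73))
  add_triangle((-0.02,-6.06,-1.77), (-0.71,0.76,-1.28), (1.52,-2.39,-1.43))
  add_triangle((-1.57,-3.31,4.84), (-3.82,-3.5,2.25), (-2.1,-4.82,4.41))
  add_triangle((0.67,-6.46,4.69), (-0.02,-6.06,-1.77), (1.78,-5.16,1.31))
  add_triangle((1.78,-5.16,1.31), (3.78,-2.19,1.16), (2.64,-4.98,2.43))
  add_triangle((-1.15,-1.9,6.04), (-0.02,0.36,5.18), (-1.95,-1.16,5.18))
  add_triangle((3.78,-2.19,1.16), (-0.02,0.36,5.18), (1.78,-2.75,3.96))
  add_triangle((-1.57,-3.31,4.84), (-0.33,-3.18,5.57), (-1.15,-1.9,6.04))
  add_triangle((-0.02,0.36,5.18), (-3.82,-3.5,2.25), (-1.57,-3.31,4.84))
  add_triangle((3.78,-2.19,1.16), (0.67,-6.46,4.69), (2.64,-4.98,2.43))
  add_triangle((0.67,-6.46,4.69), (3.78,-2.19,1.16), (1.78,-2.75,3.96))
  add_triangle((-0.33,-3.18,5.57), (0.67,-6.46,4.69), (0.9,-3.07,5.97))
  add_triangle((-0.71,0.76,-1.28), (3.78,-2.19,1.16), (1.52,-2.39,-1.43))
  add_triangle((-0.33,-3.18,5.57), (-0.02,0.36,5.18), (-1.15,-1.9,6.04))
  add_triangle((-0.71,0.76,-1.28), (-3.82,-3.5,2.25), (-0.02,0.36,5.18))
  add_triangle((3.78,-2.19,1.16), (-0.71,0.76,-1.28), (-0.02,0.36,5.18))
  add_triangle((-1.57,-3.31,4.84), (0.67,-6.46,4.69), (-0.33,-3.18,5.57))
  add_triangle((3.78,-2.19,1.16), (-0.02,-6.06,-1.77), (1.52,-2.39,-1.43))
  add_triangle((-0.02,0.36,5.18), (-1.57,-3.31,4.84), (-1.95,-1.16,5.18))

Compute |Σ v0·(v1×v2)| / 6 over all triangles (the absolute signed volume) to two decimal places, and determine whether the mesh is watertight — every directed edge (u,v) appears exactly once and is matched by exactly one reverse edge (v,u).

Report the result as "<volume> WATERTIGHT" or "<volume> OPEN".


143.56 WATERTIGHT

Per-triangle v0·(v1×v2)/6:
  t1: +4.9159
  t2: +8.1323
  t3: +8.7206
  t4: +3.7708
  t5: +8.4723
  t6: +4.9456
  t7: -3.3375
  t8: +7.5094
  t9: +3.9810
  t10: +12.4741
  t11: +2.0406
  t12: +11.3467
  t13: +2.8445
  t14: +3.4379
  t15: +9.9699
  t16: +2.5531
  t17: +2.3868
  t18: +6.3649
  t19: +2.2466
  t20: +7.1012
  t21: +3.5519
  t22: +8.2028
  t23: +4.6999
  t24: +1.4265
  t25: +2.8519
  t26: +5.0503
  t27: +1.3723
  t28: +4.9870
  t29: +5.5769
  t30: -4.0400
Σ = +143.5561 → |volume| = 143.56

Directed edges: 90 total, each appears once with its reverse present → watertight.


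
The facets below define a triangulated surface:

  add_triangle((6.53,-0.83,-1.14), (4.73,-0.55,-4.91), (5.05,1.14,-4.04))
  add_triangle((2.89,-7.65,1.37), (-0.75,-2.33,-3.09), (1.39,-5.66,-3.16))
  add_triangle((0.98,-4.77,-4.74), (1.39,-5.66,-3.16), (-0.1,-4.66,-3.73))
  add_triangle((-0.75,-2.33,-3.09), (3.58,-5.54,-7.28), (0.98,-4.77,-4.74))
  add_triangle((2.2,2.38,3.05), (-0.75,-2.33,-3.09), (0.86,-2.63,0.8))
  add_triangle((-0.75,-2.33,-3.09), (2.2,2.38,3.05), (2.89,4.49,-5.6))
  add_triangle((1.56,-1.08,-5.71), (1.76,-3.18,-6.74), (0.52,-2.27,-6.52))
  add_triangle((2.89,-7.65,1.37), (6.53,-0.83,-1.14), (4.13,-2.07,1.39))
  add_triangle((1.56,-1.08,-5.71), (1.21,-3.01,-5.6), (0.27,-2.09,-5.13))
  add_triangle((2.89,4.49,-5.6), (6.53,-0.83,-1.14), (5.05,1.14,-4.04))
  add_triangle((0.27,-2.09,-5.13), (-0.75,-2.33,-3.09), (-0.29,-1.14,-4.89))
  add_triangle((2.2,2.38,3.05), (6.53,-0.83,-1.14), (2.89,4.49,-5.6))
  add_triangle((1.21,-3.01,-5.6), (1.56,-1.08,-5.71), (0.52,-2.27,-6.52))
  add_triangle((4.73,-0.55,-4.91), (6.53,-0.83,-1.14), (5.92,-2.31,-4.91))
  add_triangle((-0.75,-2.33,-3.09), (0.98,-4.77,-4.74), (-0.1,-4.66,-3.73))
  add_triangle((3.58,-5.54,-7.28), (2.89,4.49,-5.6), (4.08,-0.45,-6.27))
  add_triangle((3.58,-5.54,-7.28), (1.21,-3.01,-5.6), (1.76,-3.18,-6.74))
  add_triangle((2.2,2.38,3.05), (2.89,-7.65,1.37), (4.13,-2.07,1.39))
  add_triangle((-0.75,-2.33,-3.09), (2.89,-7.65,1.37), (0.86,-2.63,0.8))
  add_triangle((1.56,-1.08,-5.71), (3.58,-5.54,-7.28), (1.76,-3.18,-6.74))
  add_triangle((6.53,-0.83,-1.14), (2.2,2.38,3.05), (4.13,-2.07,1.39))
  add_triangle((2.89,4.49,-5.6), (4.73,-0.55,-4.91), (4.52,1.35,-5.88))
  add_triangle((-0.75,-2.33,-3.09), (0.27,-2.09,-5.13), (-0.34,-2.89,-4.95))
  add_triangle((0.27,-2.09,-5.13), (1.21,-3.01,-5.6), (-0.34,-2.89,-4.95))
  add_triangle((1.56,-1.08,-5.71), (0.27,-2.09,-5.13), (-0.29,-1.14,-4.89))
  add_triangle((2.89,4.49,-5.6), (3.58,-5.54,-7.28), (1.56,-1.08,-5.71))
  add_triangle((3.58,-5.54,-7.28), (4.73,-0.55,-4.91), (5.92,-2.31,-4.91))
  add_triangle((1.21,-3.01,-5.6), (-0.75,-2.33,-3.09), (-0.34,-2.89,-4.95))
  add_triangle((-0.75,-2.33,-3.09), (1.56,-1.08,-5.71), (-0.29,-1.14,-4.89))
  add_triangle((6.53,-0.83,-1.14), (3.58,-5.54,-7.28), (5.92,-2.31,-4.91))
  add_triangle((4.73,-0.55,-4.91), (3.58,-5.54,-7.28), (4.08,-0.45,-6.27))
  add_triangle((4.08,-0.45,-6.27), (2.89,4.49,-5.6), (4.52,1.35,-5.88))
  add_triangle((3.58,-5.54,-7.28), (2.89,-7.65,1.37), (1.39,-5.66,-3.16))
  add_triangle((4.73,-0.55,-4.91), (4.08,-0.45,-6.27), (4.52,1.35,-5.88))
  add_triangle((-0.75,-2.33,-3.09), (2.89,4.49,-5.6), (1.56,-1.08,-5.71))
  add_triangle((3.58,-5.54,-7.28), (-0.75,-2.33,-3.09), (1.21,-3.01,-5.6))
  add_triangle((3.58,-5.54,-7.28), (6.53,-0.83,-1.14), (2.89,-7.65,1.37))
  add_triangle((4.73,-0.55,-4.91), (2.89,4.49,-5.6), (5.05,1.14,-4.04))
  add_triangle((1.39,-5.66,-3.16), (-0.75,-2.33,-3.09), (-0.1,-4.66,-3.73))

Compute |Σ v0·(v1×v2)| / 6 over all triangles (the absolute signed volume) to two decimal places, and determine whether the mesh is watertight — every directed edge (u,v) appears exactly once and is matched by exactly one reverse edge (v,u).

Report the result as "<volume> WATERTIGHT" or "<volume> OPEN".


260.34 OPEN

Per-triangle v0·(v1×v2)/6:
  t1: +7.7445
  t2: +5.3291
  t3: +2.2343
  t4: +3.2375
  t5: -2.4581
  t6: -6.3743
  t7: +2.2065
  t8: +13.5797
  t9: +1.7598
  t10: +6.8149
  t11: +1.1663
  t12: +32.9031
  t13: -2.0259
  t14: +7.1393
  t15: +1.5310
  t16: +9.8693
  t17: +1.2905
  t18: +10.8113
  t19: +1.2811
  t20: +3.2073
  t21: +11.8850
  t22: +0.6754
  t23: +0.1315
  t24: +1.0575
  t25: +1.5010
  t26: +13.7907
  t27: +9.5454
  t28: +0.5768
  t29: -2.3747
  t30: +10.1720
  t31: +8.2873
  t32: +4.9429
  t33: +15.8049
  t34: +2.9857
  t35: +6.1597
  t36: +3.4062
  t37: +63.1213
  t38: +8.1140
  t39: -0.6930
Σ = +260.3367 → |volume| = 260.34

Directed edges: 117 total; 9 unmatched, e.g. (0.98,-4.77,-4.74)→(1.39,-5.66,-3.16) → open.


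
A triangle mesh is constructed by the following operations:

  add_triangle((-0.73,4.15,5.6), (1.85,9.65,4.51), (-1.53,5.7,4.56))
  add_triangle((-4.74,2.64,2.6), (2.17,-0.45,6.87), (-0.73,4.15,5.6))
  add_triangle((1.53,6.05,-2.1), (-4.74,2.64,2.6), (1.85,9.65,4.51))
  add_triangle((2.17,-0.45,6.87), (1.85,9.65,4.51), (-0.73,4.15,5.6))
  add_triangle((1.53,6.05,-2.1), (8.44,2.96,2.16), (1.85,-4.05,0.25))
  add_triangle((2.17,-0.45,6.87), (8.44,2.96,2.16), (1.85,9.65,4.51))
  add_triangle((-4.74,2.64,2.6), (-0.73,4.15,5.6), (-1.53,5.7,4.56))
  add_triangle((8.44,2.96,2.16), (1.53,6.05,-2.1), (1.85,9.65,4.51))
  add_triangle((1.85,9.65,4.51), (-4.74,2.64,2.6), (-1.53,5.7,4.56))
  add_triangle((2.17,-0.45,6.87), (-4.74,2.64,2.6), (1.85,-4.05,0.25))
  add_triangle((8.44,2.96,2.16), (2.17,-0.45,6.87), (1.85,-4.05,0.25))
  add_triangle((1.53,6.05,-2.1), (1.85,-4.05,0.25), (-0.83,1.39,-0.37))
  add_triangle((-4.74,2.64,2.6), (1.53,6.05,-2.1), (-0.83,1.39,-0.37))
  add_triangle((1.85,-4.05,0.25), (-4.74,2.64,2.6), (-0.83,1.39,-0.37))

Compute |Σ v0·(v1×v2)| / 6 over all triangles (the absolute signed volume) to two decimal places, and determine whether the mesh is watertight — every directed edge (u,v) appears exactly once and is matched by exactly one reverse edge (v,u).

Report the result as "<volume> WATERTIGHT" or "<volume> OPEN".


357.73 WATERTIGHT

Per-triangle v0·(v1×v2)/6:
  t1: +10.7885
  t2: +20.7206
  t3: +40.7626
  t4: +30.6559
  t5: +18.2015
  t6: +86.8303
  t7: +8.9099
  t8: +62.8529
  t9: +10.2352
  t10: +19.9858
  t11: +42.1184
  t12: +1.0510
  t13: +3.5760
  t14: +1.0417
Σ = +357.7302 → |volume| = 357.73

Directed edges: 42 total, each appears once with its reverse present → watertight.


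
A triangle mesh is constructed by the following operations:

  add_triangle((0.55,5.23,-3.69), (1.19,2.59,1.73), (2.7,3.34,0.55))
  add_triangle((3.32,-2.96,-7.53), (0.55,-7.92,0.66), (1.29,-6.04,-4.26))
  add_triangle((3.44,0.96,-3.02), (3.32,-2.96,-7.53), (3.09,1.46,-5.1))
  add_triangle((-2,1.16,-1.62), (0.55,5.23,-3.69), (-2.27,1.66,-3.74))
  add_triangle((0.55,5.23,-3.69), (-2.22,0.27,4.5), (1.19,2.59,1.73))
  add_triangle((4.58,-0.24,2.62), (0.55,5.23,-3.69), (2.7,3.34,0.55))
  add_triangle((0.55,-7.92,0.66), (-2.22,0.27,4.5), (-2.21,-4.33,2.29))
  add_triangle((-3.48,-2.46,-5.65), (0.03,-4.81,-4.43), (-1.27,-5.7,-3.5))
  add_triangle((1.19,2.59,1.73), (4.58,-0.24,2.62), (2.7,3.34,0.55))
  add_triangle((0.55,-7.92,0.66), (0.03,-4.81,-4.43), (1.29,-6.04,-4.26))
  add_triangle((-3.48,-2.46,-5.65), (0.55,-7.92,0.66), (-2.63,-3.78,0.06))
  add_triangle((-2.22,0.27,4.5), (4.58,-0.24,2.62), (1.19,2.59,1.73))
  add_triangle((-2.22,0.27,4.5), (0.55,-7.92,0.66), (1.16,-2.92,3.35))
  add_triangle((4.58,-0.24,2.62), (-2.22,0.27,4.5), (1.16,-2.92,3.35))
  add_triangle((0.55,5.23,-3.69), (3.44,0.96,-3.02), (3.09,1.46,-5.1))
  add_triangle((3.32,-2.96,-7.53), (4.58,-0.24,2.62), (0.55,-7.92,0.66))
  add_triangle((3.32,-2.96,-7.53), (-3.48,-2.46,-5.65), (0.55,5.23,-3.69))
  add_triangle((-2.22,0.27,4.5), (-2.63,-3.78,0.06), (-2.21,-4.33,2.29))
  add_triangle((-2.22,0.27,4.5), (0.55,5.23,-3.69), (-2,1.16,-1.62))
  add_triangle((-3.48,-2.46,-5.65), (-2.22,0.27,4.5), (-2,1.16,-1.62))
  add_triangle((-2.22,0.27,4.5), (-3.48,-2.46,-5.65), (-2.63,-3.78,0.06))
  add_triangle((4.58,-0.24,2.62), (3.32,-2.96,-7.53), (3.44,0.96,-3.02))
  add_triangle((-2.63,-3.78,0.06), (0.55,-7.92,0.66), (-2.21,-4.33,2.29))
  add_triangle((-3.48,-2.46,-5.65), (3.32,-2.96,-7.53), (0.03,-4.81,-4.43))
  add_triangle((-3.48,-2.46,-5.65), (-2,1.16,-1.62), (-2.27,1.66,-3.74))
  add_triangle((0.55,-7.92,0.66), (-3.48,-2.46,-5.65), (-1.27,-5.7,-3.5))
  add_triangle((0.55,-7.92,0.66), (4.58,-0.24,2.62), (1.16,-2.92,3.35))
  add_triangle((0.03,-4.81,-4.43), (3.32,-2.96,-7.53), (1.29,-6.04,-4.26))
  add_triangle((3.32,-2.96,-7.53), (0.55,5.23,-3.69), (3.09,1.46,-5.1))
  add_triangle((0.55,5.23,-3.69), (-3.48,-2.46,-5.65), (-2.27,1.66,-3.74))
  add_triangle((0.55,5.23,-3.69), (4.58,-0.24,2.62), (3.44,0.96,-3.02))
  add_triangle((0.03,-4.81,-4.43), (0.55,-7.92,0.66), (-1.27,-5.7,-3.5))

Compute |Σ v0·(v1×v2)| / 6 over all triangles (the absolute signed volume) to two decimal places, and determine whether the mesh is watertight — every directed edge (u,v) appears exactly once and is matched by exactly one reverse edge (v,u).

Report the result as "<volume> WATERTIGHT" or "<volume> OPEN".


415.43 WATERTIGHT

Per-triangle v0·(v1×v2)/6:
  t1: +4.9583
  t2: +10.6460
  t3: +6.9010
  t4: +3.0434
  t5: +10.7237
  t6: +6.6501
  t7: +9.3826
  t8: +8.4449
  t9: +4.8020
  t10: +7.4629
  t11: +21.1261
  t12: +11.5590
  t13: +14.7412
  t14: +12.9082
  t15: +5.8492
  t16: +57.5323
  t17: +50.3851
  t18: +5.6473
  t19: +10.2468
  t20: +10.3623
  t21: +13.6482
  t22: +18.8147
  t23: +8.2109
  t24: +22.4183
  t25: +3.1623
  t26: +6.2814
  t27: +15.4281
  t28: +8.2711
  t29: +11.7371
  t30: +8.5248
  t31: +16.5368
  t32: +9.0273
Σ = +415.4333 → |volume| = 415.43

Directed edges: 96 total, each appears once with its reverse present → watertight.


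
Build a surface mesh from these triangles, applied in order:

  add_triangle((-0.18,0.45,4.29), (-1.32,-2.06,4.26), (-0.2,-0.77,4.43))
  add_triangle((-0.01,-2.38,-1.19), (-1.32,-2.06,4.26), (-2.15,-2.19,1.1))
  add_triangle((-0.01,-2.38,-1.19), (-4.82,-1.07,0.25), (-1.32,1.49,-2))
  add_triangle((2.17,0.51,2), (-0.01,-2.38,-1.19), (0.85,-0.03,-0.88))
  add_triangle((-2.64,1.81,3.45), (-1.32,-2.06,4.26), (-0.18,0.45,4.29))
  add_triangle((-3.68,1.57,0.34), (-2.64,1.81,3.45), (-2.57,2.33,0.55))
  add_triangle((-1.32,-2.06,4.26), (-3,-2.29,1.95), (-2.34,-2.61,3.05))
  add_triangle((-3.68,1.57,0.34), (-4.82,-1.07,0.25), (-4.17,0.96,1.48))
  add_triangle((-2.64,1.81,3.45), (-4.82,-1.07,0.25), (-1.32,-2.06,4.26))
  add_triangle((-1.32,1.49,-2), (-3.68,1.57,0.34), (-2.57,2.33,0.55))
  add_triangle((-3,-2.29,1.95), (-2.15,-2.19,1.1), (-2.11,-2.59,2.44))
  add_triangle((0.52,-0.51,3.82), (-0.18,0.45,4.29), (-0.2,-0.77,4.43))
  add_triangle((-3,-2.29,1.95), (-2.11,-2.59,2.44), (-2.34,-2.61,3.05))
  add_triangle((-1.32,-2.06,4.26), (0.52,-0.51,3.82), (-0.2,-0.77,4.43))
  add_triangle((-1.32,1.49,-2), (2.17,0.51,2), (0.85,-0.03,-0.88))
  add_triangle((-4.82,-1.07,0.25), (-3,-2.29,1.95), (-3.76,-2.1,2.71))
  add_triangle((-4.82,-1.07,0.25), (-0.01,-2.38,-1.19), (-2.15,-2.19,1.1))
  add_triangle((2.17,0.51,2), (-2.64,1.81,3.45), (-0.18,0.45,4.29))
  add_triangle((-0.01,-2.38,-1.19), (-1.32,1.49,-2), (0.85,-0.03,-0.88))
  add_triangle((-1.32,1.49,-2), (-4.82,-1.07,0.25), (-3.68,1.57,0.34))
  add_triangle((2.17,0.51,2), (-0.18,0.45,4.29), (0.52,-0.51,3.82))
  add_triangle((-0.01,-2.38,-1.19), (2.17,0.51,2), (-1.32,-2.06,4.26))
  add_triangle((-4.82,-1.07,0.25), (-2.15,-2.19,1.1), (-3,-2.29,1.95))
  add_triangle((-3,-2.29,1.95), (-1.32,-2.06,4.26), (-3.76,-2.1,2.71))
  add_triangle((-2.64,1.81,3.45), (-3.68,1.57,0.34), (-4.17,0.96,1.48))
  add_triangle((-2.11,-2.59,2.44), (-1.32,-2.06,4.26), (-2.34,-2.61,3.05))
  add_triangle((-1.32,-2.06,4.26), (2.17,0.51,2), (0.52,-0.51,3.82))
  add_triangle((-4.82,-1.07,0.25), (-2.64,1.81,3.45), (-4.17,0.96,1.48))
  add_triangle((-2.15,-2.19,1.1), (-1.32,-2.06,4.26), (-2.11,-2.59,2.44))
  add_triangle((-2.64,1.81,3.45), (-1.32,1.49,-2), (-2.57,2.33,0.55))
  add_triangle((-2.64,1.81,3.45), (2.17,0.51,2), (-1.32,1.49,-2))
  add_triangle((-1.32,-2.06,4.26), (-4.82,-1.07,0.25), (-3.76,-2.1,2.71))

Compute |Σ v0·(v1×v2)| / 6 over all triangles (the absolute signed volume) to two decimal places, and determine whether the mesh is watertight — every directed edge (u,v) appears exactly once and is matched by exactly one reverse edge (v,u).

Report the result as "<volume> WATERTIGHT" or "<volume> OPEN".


73.39 WATERTIGHT

Per-triangle v0·(v1×v2)/6:
  t1: +0.9822
  t2: +3.3504
  t3: +5.6563
  t4: +1.3323
  t5: +5.6541
  t6: +2.2946
  t7: +0.5967
  t8: +2.1973
  t9: +12.7708
  t10: +1.7831
  t11: +0.4389
  t12: +0.6097
  t13: +0.3086
  t14: +0.5464
  t15: +1.1481
  t16: +1.4572
  t17: +3.5262
  t18: +2.8693
  t19: +1.3807
  t20: +4.1799
  t21: +1.6137
  t22: +5.4566
  t23: +1.1793
  t24: +1.4500
  t25: +2.0696
  t26: +0.3054
  t27: +0.8619
  t28: +2.5864
  t29: -0.2174
  t30: -0.2080
  t31: +4.5191
  t32: +0.6906
Σ = +73.3901 → |volume| = 73.39

Directed edges: 96 total, each appears once with its reverse present → watertight.


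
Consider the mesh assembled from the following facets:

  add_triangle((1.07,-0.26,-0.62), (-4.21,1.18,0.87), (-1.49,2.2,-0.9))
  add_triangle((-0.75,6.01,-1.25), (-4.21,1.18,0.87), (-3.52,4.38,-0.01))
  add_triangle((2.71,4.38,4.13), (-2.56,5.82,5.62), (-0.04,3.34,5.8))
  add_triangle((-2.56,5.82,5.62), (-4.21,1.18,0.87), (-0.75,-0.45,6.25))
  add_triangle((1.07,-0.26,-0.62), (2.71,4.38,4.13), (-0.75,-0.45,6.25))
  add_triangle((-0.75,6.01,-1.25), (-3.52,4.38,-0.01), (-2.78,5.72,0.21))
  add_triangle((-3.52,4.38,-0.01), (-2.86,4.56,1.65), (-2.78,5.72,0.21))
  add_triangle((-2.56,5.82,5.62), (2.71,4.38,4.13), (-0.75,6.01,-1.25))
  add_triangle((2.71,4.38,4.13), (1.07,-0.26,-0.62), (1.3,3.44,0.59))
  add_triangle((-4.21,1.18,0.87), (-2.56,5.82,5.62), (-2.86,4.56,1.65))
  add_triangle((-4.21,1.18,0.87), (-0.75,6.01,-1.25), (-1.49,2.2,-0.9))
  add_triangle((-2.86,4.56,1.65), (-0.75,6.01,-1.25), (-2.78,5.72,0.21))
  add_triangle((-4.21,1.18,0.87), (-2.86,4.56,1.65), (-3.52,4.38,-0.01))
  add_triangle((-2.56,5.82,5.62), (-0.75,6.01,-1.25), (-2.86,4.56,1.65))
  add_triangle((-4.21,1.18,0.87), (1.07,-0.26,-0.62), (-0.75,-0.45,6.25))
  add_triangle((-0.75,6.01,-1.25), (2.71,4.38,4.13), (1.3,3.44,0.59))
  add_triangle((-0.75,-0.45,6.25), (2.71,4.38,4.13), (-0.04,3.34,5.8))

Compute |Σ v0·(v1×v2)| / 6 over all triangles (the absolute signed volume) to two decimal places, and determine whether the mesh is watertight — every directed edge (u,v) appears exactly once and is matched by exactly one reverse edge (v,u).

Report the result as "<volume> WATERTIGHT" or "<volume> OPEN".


125.27 OPEN

Per-triangle v0·(v1×v2)/6:
  t1: +0.4650
  t2: +0.3444
  t3: +11.7180
  t4: +24.1800
  t5: +5.8681
  t6: +2.3041
  t7: +2.0712
  t8: +31.5403
  t9: +2.6111
  t10: +9.6342
  t11: +3.1585
  t12: +2.1658
  t13: +4.4661
  t14: +10.9017
  t15: +0.0141
  t16: +4.4733
  t17: +9.3511
Σ = +125.2669 → |volume| = 125.27

Directed edges: 51 total; 7 unmatched, e.g. (-1.49,2.2,-0.9)→(1.07,-0.26,-0.62) → open.
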